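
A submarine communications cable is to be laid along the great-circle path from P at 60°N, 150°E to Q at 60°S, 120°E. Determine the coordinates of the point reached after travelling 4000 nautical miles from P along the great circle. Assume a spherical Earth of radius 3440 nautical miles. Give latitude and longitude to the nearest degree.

≈ 5°S, 134°E

Convert each endpoint to a unit vector on the sphere (x = cos φ cos λ, y = cos φ sin λ, z = sin φ).
The central angle between the endpoints is δ = arccos(p₁·p₂) ≈ 2.134 rad (122.2°). The total great-circle distance is δ·R ≈ 2.134 × 3440 ≈ 7339 nmi, so the target fraction is f = 4000/7339 ≈ 0.545.
Interpolate at f ≈ 0.545 with slerp weights a = sin((1−f)δ)/sin δ ≈ 0.976, b = sin(fδ)/sin δ ≈ 1.085.
p = a·p₁ + b·p₂ ≈ (-0.694, 0.714, -0.095); φ = arcsin(p_z) ≈ -5.44°, λ = atan2(p_y, p_x) ≈ 134.18°.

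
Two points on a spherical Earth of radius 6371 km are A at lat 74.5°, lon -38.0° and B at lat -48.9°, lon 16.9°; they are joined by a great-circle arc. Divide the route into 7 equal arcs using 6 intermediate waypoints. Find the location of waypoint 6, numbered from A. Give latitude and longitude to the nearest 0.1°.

≈ lat -31.1°, lon 11.0°

Convert each endpoint to a unit vector on the sphere (x = cos φ cos λ, y = cos φ sin λ, z = sin φ).
The central angle between the endpoints is δ = arccos(p₁·p₂) ≈ 2.246 rad (128.7°).
Interpolate at f = 6/7 with slerp weights a = sin((1−f)δ)/sin δ ≈ 0.404, b = sin(fδ)/sin δ ≈ 1.202.
p = a·p₁ + b·p₂ ≈ (0.841, 0.163, -0.516); φ = arcsin(p_z) ≈ -31.07°, λ = atan2(p_y, p_x) ≈ 10.98°.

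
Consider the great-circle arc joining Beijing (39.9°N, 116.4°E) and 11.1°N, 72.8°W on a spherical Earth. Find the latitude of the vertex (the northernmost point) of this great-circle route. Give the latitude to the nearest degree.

The great circle lies in the plane with unit normal n̂ = (p₁ × p₂)/|p₁ × p₂|.
Here n̂_z ≈ +0.153; the vertex latitude is φ_max = arccos|n̂_z| ≈ 81.2°.
Check via Clairaut: cos φ_max = |cos φ₁| · sin C = cos(39.9°)·sin(11.5°) ≈ 0.153, again giving ≈ 81.2°.

≈ 81°N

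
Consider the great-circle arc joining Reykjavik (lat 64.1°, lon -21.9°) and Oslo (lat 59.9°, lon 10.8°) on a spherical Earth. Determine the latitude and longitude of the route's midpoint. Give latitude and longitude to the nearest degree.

Write both endpoints as unit vectors p₁, p₂ with components (cos φ cos λ, cos φ sin λ, sin φ).
The central angle between the endpoints is δ = arccos(p₁·p₂) ≈ 0.274 rad (15.7°).
Interpolate at f = 1/2 with slerp weights a = sin((1−f)δ)/sin δ ≈ 0.505, b = sin(fδ)/sin δ ≈ 0.505.
p = a·p₁ + b·p₂ ≈ (0.453, -0.035, 0.891); φ = arcsin(p_z) ≈ 62.96°, λ = atan2(p_y, p_x) ≈ -4.39°.

≈ lat 63°, lon -4°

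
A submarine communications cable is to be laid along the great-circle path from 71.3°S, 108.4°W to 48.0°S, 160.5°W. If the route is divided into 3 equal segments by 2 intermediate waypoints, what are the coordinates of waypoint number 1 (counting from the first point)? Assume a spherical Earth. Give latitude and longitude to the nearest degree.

≈ 66°S, 135°W

The haversine formula gives a central angle δ ≈ 0.581 rad (33.3°) between the endpoints.
Interpolate at f = 1/3 with slerp weights a = sin((1−f)δ)/sin δ ≈ 0.688, b = sin(fδ)/sin δ ≈ 0.351.
p = a·p₁ + b·p₂ ≈ (-0.291, -0.288, -0.912); φ = arcsin(p_z) ≈ -65.85°, λ = atan2(p_y, p_x) ≈ -135.31°.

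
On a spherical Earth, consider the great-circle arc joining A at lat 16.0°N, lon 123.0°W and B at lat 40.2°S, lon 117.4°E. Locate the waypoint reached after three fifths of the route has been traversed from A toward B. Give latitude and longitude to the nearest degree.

The haversine formula gives a central angle δ ≈ 2.142 rad (122.7°) between the endpoints.
Interpolate at f = 3/5 with slerp weights a = sin((1−f)δ)/sin δ ≈ 0.898, b = sin(fδ)/sin δ ≈ 1.140.
p = a·p₁ + b·p₂ ≈ (-0.871, 0.049, -0.489); φ = arcsin(p_z) ≈ -29.24°, λ = atan2(p_y, p_x) ≈ 176.77°.

≈ lat 29°S, lon 177°E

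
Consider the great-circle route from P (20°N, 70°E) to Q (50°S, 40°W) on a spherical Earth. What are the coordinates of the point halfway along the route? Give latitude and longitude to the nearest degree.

Write both endpoints as unit vectors p₁, p₂ with components (cos φ cos λ, cos φ sin λ, sin φ).
The central angle between the endpoints is δ = arccos(p₁·p₂) ≈ 2.058 rad (117.9°).
Interpolate at f = 1/2 with slerp weights a = sin((1−f)δ)/sin δ ≈ 0.970, b = sin(fδ)/sin δ ≈ 0.970.
p = a·p₁ + b·p₂ ≈ (0.789, 0.456, -0.411); φ = arcsin(p_z) ≈ -24.29°, λ = atan2(p_y, p_x) ≈ 30.00°.

≈ (24°S, 30°E)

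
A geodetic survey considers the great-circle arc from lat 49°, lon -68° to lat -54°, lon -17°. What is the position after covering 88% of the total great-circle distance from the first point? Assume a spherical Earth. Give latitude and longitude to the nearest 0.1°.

Convert each endpoint to a unit vector on the sphere (x = cos φ cos λ, y = cos φ sin λ, z = sin φ).
The central angle between the endpoints is δ = arccos(p₁·p₂) ≈ 1.948 rad (111.6°).
Interpolate at f = 0.88 with slerp weights a = sin((1−f)δ)/sin δ ≈ 0.249, b = sin(fδ)/sin δ ≈ 1.064.
p = a·p₁ + b·p₂ ≈ (0.660, -0.334, -0.673); φ = arcsin(p_z) ≈ -42.31°, λ = atan2(p_y, p_x) ≈ -26.89°.

≈ lat -42.3°, lon -26.9°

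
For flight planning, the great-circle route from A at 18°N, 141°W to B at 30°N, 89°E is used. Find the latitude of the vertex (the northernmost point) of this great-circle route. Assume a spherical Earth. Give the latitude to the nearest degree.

≈ 47°N

The great circle lies in the plane with unit normal n̂ = (p₁ × p₂)/|p₁ × p₂|.
Here n̂_z ≈ -0.681; the vertex latitude is φ_max = arccos|n̂_z| ≈ 47.1°.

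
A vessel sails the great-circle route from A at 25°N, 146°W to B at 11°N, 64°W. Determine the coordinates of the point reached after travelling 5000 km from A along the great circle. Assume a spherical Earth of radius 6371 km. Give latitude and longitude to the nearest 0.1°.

Convert each endpoint to a unit vector on the sphere (x = cos φ cos λ, y = cos φ sin λ, z = sin φ).
The central angle between the endpoints is δ = arccos(p₁·p₂) ≈ 1.365 rad (78.2°). The total great-circle distance is δ·R ≈ 1.365 × 6371 ≈ 8696 km, so the target fraction is f = 5000/8696 ≈ 0.575.
Interpolate at f ≈ 0.575 with slerp weights a = sin((1−f)δ)/sin δ ≈ 0.560, b = sin(fδ)/sin δ ≈ 0.722.
p = a·p₁ + b·p₂ ≈ (-0.110, -0.921, 0.374); φ = arcsin(p_z) ≈ 21.99°, λ = atan2(p_y, p_x) ≈ -96.82°.

≈ 22.0°N, 96.8°W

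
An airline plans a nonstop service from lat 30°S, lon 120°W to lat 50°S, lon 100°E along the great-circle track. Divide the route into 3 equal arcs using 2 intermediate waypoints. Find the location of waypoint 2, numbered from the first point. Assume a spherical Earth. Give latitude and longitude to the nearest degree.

≈ lat 69°S, lon 152°E

The haversine formula gives a central angle δ ≈ 1.614 rad (92.5°) between the endpoints.
Interpolate at f = 2/3 with slerp weights a = sin((1−f)δ)/sin δ ≈ 0.513, b = sin(fδ)/sin δ ≈ 0.881.
p = a·p₁ + b·p₂ ≈ (-0.320, 0.173, -0.931); φ = arcsin(p_z) ≈ -68.65°, λ = atan2(p_y, p_x) ≈ 151.64°.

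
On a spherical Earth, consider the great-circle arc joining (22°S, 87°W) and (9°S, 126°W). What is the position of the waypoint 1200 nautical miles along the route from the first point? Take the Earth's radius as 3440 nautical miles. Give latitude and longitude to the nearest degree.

≈ (16°S, 107°W)

Convert each endpoint to a unit vector on the sphere (x = cos φ cos λ, y = cos φ sin λ, z = sin φ).
The central angle between the endpoints is δ = arccos(p₁·p₂) ≈ 0.692 rad (39.6°). The total great-circle distance is δ·R ≈ 0.692 × 3440 ≈ 2379 nmi, so the target fraction is f = 1200/2379 ≈ 0.504.
Interpolate at f ≈ 0.504 with slerp weights a = sin((1−f)δ)/sin δ ≈ 0.527, b = sin(fδ)/sin δ ≈ 0.536.
p = a·p₁ + b·p₂ ≈ (-0.286, -0.916, -0.281); φ = arcsin(p_z) ≈ -16.33°, λ = atan2(p_y, p_x) ≈ -107.31°.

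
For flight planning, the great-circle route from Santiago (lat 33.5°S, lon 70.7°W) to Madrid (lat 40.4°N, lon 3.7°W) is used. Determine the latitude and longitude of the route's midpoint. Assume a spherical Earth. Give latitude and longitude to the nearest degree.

≈ lat 4°N, lon 39°W

Convert each endpoint to a unit vector on the sphere (x = cos φ cos λ, y = cos φ sin λ, z = sin φ).
The central angle between the endpoints is δ = arccos(p₁·p₂) ≈ 1.681 rad (96.3°).
Interpolate at f = 1/2 with slerp weights a = sin((1−f)δ)/sin δ ≈ 0.749, b = sin(fδ)/sin δ ≈ 0.749.
p = a·p₁ + b·p₂ ≈ (0.776, -0.627, 0.072); φ = arcsin(p_z) ≈ 4.13°, λ = atan2(p_y, p_x) ≈ -38.92°.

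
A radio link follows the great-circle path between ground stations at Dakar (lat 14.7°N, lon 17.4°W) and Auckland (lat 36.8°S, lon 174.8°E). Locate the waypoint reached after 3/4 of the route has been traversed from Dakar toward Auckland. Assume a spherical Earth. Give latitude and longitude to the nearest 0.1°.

≈ lat 64.7°S, lon 139.1°W

From cos δ = sin φ₁ sin φ₂ + cos φ₁ cos φ₂ cos Δλ, the central angle is δ ≈ 2.712 rad (155.4°).
Interpolate at f = 3/4 with slerp weights a = sin((1−f)δ)/sin δ ≈ 1.505, b = sin(fδ)/sin δ ≈ 2.147.
p = a·p₁ + b·p₂ ≈ (-0.323, -0.280, -0.904); φ = arcsin(p_z) ≈ -64.72°, λ = atan2(p_y, p_x) ≈ -139.12°.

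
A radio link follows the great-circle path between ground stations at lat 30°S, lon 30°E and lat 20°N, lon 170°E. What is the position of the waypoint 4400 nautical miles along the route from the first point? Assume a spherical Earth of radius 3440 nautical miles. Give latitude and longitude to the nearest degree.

≈ lat 13°S, lon 108°E

Convert each endpoint to a unit vector on the sphere (x = cos φ cos λ, y = cos φ sin λ, z = sin φ).
The central angle between the endpoints is δ = arccos(p₁·p₂) ≈ 2.489 rad (142.6°). The total great-circle distance is δ·R ≈ 2.489 × 3440 ≈ 8562 nmi, so the target fraction is f = 4400/8562 ≈ 0.514.
Interpolate at f ≈ 0.514 with slerp weights a = sin((1−f)δ)/sin δ ≈ 1.540, b = sin(fδ)/sin δ ≈ 1.577.
p = a·p₁ + b·p₂ ≈ (-0.304, 0.924, -0.231); φ = arcsin(p_z) ≈ -13.35°, λ = atan2(p_y, p_x) ≈ 108.21°.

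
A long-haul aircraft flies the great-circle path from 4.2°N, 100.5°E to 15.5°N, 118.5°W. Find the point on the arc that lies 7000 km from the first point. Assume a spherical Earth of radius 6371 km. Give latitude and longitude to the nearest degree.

The haversine formula gives a central angle δ ≈ 2.385 rad (136.7°) between the endpoints. The total great-circle distance is δ·R ≈ 2.385 × 6371 ≈ 15196 km, so the target fraction is f = 7000/15196 ≈ 0.461.
Interpolate at f ≈ 0.461 with slerp weights a = sin((1−f)δ)/sin δ ≈ 1.399, b = sin(fδ)/sin δ ≈ 1.298.
p = a·p₁ + b·p₂ ≈ (-0.851, 0.272, 0.449); φ = arcsin(p_z) ≈ 26.69°, λ = atan2(p_y, p_x) ≈ 162.24°.

≈ 27°N, 162°E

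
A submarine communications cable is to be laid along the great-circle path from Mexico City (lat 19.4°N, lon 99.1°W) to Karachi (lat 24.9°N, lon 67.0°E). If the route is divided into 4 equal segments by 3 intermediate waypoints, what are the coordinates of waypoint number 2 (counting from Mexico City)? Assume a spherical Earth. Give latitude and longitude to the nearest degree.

≈ lat 73°N, lon 25°W

From cos δ = sin φ₁ sin φ₂ + cos φ₁ cos φ₂ cos Δλ, the central angle is δ ≈ 2.333 rad (133.7°).
Interpolate at f = 2/4 with slerp weights a = sin((1−f)δ)/sin δ ≈ 1.271, b = sin(fδ)/sin δ ≈ 1.271.
p = a·p₁ + b·p₂ ≈ (0.261, -0.123, 0.958); φ = arcsin(p_z) ≈ 73.25°, λ = atan2(p_y, p_x) ≈ -25.16°.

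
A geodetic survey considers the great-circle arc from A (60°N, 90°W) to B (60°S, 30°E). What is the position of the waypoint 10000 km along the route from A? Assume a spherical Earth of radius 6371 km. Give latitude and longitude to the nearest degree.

From cos δ = sin φ₁ sin φ₂ + cos φ₁ cos φ₂ cos Δλ, the central angle is δ ≈ 2.636 rad (151.0°). The total great-circle distance is δ·R ≈ 2.636 × 6371 ≈ 16795 km, so the target fraction is f = 10000/16795 ≈ 0.595.
Interpolate at f ≈ 0.595 with slerp weights a = sin((1−f)δ)/sin δ ≈ 1.809, b = sin(fδ)/sin δ ≈ 2.066.
p = a·p₁ + b·p₂ ≈ (0.894, -0.388, -0.223); φ = arcsin(p_z) ≈ -12.86°, λ = atan2(p_y, p_x) ≈ -23.45°.

≈ (13°S, 23°W)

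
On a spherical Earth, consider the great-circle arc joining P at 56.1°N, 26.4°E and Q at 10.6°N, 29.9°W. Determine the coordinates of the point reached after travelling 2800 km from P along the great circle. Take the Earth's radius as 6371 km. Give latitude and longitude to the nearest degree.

The haversine formula gives a central angle δ ≈ 1.096 rad (62.8°) between the endpoints. The total great-circle distance is δ·R ≈ 1.096 × 6371 ≈ 6985 km, so the target fraction is f = 2800/6985 ≈ 0.401.
Interpolate at f ≈ 0.401 with slerp weights a = sin((1−f)δ)/sin δ ≈ 0.686, b = sin(fδ)/sin δ ≈ 0.478.
p = a·p₁ + b·p₂ ≈ (0.751, -0.064, 0.658); φ = arcsin(p_z) ≈ 41.13°, λ = atan2(p_y, p_x) ≈ -4.88°.

≈ 41°N, 5°W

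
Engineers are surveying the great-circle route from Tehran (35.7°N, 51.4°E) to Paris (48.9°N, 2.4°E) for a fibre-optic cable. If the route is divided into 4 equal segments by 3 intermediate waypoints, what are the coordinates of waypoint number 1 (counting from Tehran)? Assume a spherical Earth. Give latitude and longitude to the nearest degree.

≈ (41°N, 41°E)

Convert each endpoint to a unit vector on the sphere (x = cos φ cos λ, y = cos φ sin λ, z = sin φ).
The central angle between the endpoints is δ = arccos(p₁·p₂) ≈ 0.660 rad (37.8°).
Interpolate at f = 1/4 with slerp weights a = sin((1−f)δ)/sin δ ≈ 0.775, b = sin(fδ)/sin δ ≈ 0.268.
p = a·p₁ + b·p₂ ≈ (0.568, 0.499, 0.654); φ = arcsin(p_z) ≈ 40.84°, λ = atan2(p_y, p_x) ≈ 41.28°.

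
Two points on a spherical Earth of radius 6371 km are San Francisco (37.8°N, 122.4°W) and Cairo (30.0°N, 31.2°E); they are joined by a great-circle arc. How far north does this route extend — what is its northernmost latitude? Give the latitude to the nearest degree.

≈ 71°N

The great circle lies in the plane with unit normal n̂ = (p₁ × p₂)/|p₁ × p₂|.
Here n̂_z ≈ +0.320; the vertex latitude is φ_max = arccos|n̂_z| ≈ 71.4°.
Check via Clairaut: cos φ_max = |cos φ₁| · sin C = cos(37.8°)·sin(23.9°) ≈ 0.320, again giving ≈ 71.4°.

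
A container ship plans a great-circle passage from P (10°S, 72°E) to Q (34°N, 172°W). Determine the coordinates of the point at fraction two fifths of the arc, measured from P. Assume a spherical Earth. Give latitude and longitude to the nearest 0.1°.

≈ (15.9°N, 111.4°E)

Convert each endpoint to a unit vector on the sphere (x = cos φ cos λ, y = cos φ sin λ, z = sin φ).
The central angle between the endpoints is δ = arccos(p₁·p₂) ≈ 2.043 rad (117.1°).
Interpolate at f = 2/5 with slerp weights a = sin((1−f)δ)/sin δ ≈ 1.057, b = sin(fδ)/sin δ ≈ 0.819.
p = a·p₁ + b·p₂ ≈ (-0.351, 0.895, 0.274); φ = arcsin(p_z) ≈ 15.93°, λ = atan2(p_y, p_x) ≈ 111.39°.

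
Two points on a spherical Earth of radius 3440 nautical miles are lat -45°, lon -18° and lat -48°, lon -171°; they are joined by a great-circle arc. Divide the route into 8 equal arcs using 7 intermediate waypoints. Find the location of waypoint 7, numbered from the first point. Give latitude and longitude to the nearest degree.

Write both endpoints as unit vectors p₁, p₂ with components (cos φ cos λ, cos φ sin λ, sin φ).
The central angle between the endpoints is δ = arccos(p₁·p₂) ≈ 1.467 rad (84.0°).
Interpolate at f = 7/8 with slerp weights a = sin((1−f)δ)/sin δ ≈ 0.183, b = sin(fδ)/sin δ ≈ 0.964.
p = a·p₁ + b·p₂ ≈ (-0.514, -0.141, -0.846); φ = arcsin(p_z) ≈ -57.80°, λ = atan2(p_y, p_x) ≈ -164.66°.

≈ lat -58°, lon -165°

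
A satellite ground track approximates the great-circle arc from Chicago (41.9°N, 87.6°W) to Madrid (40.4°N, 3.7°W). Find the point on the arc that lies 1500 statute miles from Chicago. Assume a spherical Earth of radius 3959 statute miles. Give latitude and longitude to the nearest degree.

Convert each endpoint to a unit vector on the sphere (x = cos φ cos λ, y = cos φ sin λ, z = sin φ).
The central angle between the endpoints is δ = arccos(p₁·p₂) ≈ 1.055 rad (60.5°). The total great-circle distance is δ·R ≈ 1.055 × 3959 ≈ 4177 mi, so the target fraction is f = 1500/4177 ≈ 0.359.
Interpolate at f ≈ 0.359 with slerp weights a = sin((1−f)δ)/sin δ ≈ 0.719, b = sin(fδ)/sin δ ≈ 0.425.
p = a·p₁ + b·p₂ ≈ (0.346, -0.556, 0.756); φ = arcsin(p_z) ≈ 49.11°, λ = atan2(p_y, p_x) ≈ -58.14°.

≈ (49°N, 58°W)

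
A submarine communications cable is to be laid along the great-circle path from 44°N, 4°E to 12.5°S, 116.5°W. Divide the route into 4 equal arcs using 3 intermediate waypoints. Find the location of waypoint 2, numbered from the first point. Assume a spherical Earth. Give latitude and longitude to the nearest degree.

≈ 29°N, 71°W

Convert each endpoint to a unit vector on the sphere (x = cos φ cos λ, y = cos φ sin λ, z = sin φ).
The central angle between the endpoints is δ = arccos(p₁·p₂) ≈ 2.102 rad (120.5°).
Interpolate at f = 2/4 with slerp weights a = sin((1−f)δ)/sin δ ≈ 1.007, b = sin(fδ)/sin δ ≈ 1.007.
p = a·p₁ + b·p₂ ≈ (0.284, -0.829, 0.481); φ = arcsin(p_z) ≈ 28.78°, λ = atan2(p_y, p_x) ≈ -71.10°.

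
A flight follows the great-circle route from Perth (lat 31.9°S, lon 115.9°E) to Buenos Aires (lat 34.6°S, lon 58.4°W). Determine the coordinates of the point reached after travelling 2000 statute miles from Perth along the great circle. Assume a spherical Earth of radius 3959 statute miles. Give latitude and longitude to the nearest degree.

Convert each endpoint to a unit vector on the sphere (x = cos φ cos λ, y = cos φ sin λ, z = sin φ).
The central angle between the endpoints is δ = arccos(p₁·p₂) ≈ 1.977 rad (113.3°). The total great-circle distance is δ·R ≈ 1.977 × 3959 ≈ 7828 mi, so the target fraction is f = 2000/7828 ≈ 0.256.
Interpolate at f ≈ 0.256 with slerp weights a = sin((1−f)δ)/sin δ ≈ 1.083, b = sin(fδ)/sin δ ≈ 0.527.
p = a·p₁ + b·p₂ ≈ (-0.174, 0.458, -0.872); φ = arcsin(p_z) ≈ -60.65°, λ = atan2(p_y, p_x) ≈ 110.86°.

≈ lat 61°S, lon 111°E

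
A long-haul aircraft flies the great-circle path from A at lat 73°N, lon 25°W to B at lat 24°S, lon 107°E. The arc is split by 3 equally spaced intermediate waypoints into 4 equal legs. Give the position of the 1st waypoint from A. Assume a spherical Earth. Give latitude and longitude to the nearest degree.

≈ lat 65°N, lon 69°E

Convert each endpoint to a unit vector on the sphere (x = cos φ cos λ, y = cos φ sin λ, z = sin φ).
The central angle between the endpoints is δ = arccos(p₁·p₂) ≈ 2.174 rad (124.6°).
Interpolate at f = 1/4 with slerp weights a = sin((1−f)δ)/sin δ ≈ 1.213, b = sin(fδ)/sin δ ≈ 0.628.
p = a·p₁ + b·p₂ ≈ (0.153, 0.399, 0.904); φ = arcsin(p_z) ≈ 64.69°, λ = atan2(p_y, p_x) ≈ 68.96°.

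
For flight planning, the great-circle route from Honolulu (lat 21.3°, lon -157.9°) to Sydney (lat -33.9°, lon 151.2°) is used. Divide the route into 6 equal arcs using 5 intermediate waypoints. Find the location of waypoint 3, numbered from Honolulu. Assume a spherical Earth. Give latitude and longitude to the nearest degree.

From cos δ = sin φ₁ sin φ₂ + cos φ₁ cos φ₂ cos Δλ, the central angle is δ ≈ 1.282 rad (73.4°).
Interpolate at f = 3/6 with slerp weights a = sin((1−f)δ)/sin δ ≈ 0.624, b = sin(fδ)/sin δ ≈ 0.624.
p = a·p₁ + b·p₂ ≈ (-0.992, 0.031, -0.121); φ = arcsin(p_z) ≈ -6.97°, λ = atan2(p_y, p_x) ≈ 178.22°.

≈ lat -7°, lon 178°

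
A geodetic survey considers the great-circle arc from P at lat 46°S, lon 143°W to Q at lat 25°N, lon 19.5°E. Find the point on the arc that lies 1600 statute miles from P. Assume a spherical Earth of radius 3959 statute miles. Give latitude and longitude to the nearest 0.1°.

≈ lat 60.6°S, lon 112.2°W

Convert each endpoint to a unit vector on the sphere (x = cos φ cos λ, y = cos φ sin λ, z = sin φ).
The central angle between the endpoints is δ = arccos(p₁·p₂) ≈ 2.701 rad (154.7°). The total great-circle distance is δ·R ≈ 2.701 × 3959 ≈ 10693 mi, so the target fraction is f = 1600/10693 ≈ 0.150.
Interpolate at f ≈ 0.150 with slerp weights a = sin((1−f)δ)/sin δ ≈ 1.753, b = sin(fδ)/sin δ ≈ 0.922.
p = a·p₁ + b·p₂ ≈ (-0.185, -0.454, -0.872); φ = arcsin(p_z) ≈ -60.64°, λ = atan2(p_y, p_x) ≈ -112.18°.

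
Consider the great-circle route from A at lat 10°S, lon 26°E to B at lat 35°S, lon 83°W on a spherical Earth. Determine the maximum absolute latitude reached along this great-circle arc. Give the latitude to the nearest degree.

≈ 39°S

The great circle lies in the plane with unit normal n̂ = (p₁ × p₂)/|p₁ × p₂|.
Here n̂_z ≈ -0.773; the vertex latitude is φ_max = arccos|n̂_z| ≈ 39.4°.
Check via Clairaut: cos φ_max = |cos φ₁| · sin C = cos(10.0°)·sin(128.3°) ≈ 0.773, again giving ≈ 39.4°.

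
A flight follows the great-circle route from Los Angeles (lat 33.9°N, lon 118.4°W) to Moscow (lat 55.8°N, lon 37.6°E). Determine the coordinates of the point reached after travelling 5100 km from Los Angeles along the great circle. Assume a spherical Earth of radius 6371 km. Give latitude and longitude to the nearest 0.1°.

≈ lat 75.5°N, lon 77.3°W

Write both endpoints as unit vectors p₁, p₂ with components (cos φ cos λ, cos φ sin λ, sin φ).
The central angle between the endpoints is δ = arccos(p₁·p₂) ≈ 1.536 rad (88.0°). The total great-circle distance is δ·R ≈ 1.536 × 6371 ≈ 9784 km, so the target fraction is f = 5100/9784 ≈ 0.521.
Interpolate at f ≈ 0.521 with slerp weights a = sin((1−f)δ)/sin δ ≈ 0.671, b = sin(fδ)/sin δ ≈ 0.718.
p = a·p₁ + b·p₂ ≈ (0.055, -0.244, 0.968); φ = arcsin(p_z) ≈ 75.53°, λ = atan2(p_y, p_x) ≈ -77.31°.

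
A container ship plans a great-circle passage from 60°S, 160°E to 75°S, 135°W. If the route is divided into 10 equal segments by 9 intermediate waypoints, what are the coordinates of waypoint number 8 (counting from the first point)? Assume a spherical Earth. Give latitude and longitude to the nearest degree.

≈ 74°S, 155°W

Convert each endpoint to a unit vector on the sphere (x = cos φ cos λ, y = cos φ sin λ, z = sin φ).
The central angle between the endpoints is δ = arccos(p₁·p₂) ≈ 0.471 rad (27.0°).
Interpolate at f = 8/10 with slerp weights a = sin((1−f)δ)/sin δ ≈ 0.207, b = sin(fδ)/sin δ ≈ 0.811.
p = a·p₁ + b·p₂ ≈ (-0.246, -0.113, -0.963); φ = arcsin(p_z) ≈ -74.31°, λ = atan2(p_y, p_x) ≈ -155.32°.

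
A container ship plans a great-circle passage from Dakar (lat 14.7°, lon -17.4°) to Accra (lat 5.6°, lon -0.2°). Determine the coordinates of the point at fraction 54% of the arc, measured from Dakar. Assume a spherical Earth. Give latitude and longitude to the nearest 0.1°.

From cos δ = sin φ₁ sin φ₂ + cos φ₁ cos φ₂ cos Δλ, the central angle is δ ≈ 0.335 rad (19.2°).
Interpolate at f = 0.54 with slerp weights a = sin((1−f)δ)/sin δ ≈ 0.467, b = sin(fδ)/sin δ ≈ 0.547.
p = a·p₁ + b·p₂ ≈ (0.976, -0.137, 0.172); φ = arcsin(p_z) ≈ 9.90°, λ = atan2(p_y, p_x) ≈ -7.99°.

≈ lat 9.9°, lon -8.0°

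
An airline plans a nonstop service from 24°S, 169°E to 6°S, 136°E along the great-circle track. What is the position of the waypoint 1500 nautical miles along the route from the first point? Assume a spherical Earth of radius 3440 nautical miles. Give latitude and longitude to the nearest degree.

Write both endpoints as unit vectors p₁, p₂ with components (cos φ cos λ, cos φ sin λ, sin φ).
The central angle between the endpoints is δ = arccos(p₁·p₂) ≈ 0.636 rad (36.4°). The total great-circle distance is δ·R ≈ 0.636 × 3440 ≈ 2188 nmi, so the target fraction is f = 1500/2188 ≈ 0.686.
Interpolate at f ≈ 0.686 with slerp weights a = sin((1−f)δ)/sin δ ≈ 0.334, b = sin(fδ)/sin δ ≈ 0.711.
p = a·p₁ + b·p₂ ≈ (-0.809, 0.550, -0.210); φ = arcsin(p_z) ≈ -12.14°, λ = atan2(p_y, p_x) ≈ 145.80°.

≈ 12°S, 146°E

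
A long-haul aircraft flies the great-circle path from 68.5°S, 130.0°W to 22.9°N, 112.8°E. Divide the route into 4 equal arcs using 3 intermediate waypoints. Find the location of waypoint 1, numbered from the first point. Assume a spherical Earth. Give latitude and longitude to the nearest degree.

≈ 59°S, 160°E

The haversine formula gives a central angle δ ≈ 2.113 rad (121.1°) between the endpoints.
Interpolate at f = 1/4 with slerp weights a = sin((1−f)δ)/sin δ ≈ 1.168, b = sin(fδ)/sin δ ≈ 0.589.
p = a·p₁ + b·p₂ ≈ (-0.485, 0.172, -0.857); φ = arcsin(p_z) ≈ -59.01°, λ = atan2(p_y, p_x) ≈ 160.47°.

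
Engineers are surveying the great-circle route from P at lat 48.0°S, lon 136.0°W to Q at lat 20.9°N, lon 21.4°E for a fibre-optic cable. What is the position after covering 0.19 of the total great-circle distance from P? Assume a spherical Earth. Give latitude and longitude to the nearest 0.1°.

≈ lat 62.9°S, lon 92.6°W

Write both endpoints as unit vectors p₁, p₂ with components (cos φ cos λ, cos φ sin λ, sin φ).
The central angle between the endpoints is δ = arccos(p₁·p₂) ≈ 2.572 rad (147.4°).
Interpolate at f = 0.19 with slerp weights a = sin((1−f)δ)/sin δ ≈ 1.616, b = sin(fδ)/sin δ ≈ 0.871.
p = a·p₁ + b·p₂ ≈ (-0.021, -0.454, -0.891); φ = arcsin(p_z) ≈ -62.94°, λ = atan2(p_y, p_x) ≈ -92.59°.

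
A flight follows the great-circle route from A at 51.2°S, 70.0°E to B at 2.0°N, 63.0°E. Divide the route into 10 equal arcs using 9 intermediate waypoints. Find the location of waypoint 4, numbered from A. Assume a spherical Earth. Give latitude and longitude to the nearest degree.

Write both endpoints as unit vectors p₁, p₂ with components (cos φ cos λ, cos φ sin λ, sin φ).
The central angle between the endpoints is δ = arccos(p₁·p₂) ≈ 0.934 rad (53.5°).
Interpolate at f = 4/10 with slerp weights a = sin((1−f)δ)/sin δ ≈ 0.661, b = sin(fδ)/sin δ ≈ 0.454.
p = a·p₁ + b·p₂ ≈ (0.348, 0.794, -0.499); φ = arcsin(p_z) ≈ -29.96°, λ = atan2(p_y, p_x) ≈ 66.34°.

≈ 30°S, 66°E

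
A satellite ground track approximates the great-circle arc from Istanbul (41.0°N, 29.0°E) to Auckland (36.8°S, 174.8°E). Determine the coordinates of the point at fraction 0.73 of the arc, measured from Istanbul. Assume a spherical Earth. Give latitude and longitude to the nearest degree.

≈ 16°S, 134°E

Convert each endpoint to a unit vector on the sphere (x = cos φ cos λ, y = cos φ sin λ, z = sin φ).
The central angle between the endpoints is δ = arccos(p₁·p₂) ≈ 2.674 rad (153.2°).
Interpolate at f = 0.73 with slerp weights a = sin((1−f)δ)/sin δ ≈ 1.467, b = sin(fδ)/sin δ ≈ 2.061.
p = a·p₁ + b·p₂ ≈ (-0.675, 0.686, -0.272); φ = arcsin(p_z) ≈ -15.76°, λ = atan2(p_y, p_x) ≈ 134.50°.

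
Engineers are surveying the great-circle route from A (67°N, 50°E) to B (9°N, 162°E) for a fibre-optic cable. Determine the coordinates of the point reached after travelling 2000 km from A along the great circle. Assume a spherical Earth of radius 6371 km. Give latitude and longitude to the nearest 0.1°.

≈ (67.5°N, 97.7°E)

Convert each endpoint to a unit vector on the sphere (x = cos φ cos λ, y = cos φ sin λ, z = sin φ).
The central angle between the endpoints is δ = arccos(p₁·p₂) ≈ 1.571 rad (90.0°). The total great-circle distance is δ·R ≈ 1.571 × 6371 ≈ 10011 km, so the target fraction is f = 2000/10011 ≈ 0.200.
Interpolate at f ≈ 0.200 with slerp weights a = sin((1−f)δ)/sin δ ≈ 0.951, b = sin(fδ)/sin δ ≈ 0.309.
p = a·p₁ + b·p₂ ≈ (-0.051, 0.379, 0.924); φ = arcsin(p_z) ≈ 67.52°, λ = atan2(p_y, p_x) ≈ 97.68°.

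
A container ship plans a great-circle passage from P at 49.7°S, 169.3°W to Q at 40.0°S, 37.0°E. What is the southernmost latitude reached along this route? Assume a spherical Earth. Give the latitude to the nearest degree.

≈ 77°S

The great circle lies in the plane with unit normal n̂ = (p₁ × p₂)/|p₁ × p₂|.
Here n̂_z ≈ -0.220; the vertex latitude is φ_max = arccos|n̂_z| ≈ 77.3°.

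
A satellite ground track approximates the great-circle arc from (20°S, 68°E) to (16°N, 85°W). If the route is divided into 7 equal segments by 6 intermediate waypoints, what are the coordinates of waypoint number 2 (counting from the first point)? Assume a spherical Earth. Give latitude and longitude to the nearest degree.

≈ (17°S, 22°E)

Convert each endpoint to a unit vector on the sphere (x = cos φ cos λ, y = cos φ sin λ, z = sin φ).
The central angle between the endpoints is δ = arccos(p₁·p₂) ≈ 2.689 rad (154.0°).
Interpolate at f = 2/7 with slerp weights a = sin((1−f)δ)/sin δ ≈ 2.146, b = sin(fδ)/sin δ ≈ 1.587.
p = a·p₁ + b·p₂ ≈ (0.889, 0.350, -0.297); φ = arcsin(p_z) ≈ -17.25°, λ = atan2(p_y, p_x) ≈ 21.50°.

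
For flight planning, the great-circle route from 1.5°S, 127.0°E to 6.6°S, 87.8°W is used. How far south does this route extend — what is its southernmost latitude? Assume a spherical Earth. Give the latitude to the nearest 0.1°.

≈ 13.6°S

The great circle lies in the plane with unit normal n̂ = (p₁ × p₂)/|p₁ × p₂|.
Here n̂_z ≈ +0.972; the vertex latitude is φ_max = arccos|n̂_z| ≈ 13.6°.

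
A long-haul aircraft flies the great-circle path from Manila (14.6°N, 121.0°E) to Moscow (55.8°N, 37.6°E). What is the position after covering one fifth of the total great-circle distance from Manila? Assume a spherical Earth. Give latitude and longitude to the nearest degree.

≈ 26°N, 111°E

Write both endpoints as unit vectors p₁, p₂ with components (cos φ cos λ, cos φ sin λ, sin φ).
The central angle between the endpoints is δ = arccos(p₁·p₂) ≈ 1.296 rad (74.3°).
Interpolate at f = 1/5 with slerp weights a = sin((1−f)δ)/sin δ ≈ 0.894, b = sin(fδ)/sin δ ≈ 0.266.
p = a·p₁ + b·p₂ ≈ (-0.327, 0.833, 0.446); φ = arcsin(p_z) ≈ 26.47°, λ = atan2(p_y, p_x) ≈ 111.44°.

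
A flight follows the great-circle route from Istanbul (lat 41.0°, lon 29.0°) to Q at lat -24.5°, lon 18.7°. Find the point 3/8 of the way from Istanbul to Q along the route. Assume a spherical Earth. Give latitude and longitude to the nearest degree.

The haversine formula gives a central angle δ ≈ 1.155 rad (66.2°) between the endpoints.
Interpolate at f = 3/8 with slerp weights a = sin((1−f)δ)/sin δ ≈ 0.722, b = sin(fδ)/sin δ ≈ 0.459.
p = a·p₁ + b·p₂ ≈ (0.872, 0.398, 0.284); φ = arcsin(p_z) ≈ 16.48°, λ = atan2(p_y, p_x) ≈ 24.53°.

≈ lat 16°, lon 25°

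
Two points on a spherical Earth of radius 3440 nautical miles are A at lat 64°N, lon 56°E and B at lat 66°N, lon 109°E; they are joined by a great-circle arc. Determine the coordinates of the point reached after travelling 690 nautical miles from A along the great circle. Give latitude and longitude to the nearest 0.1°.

From cos δ = sin φ₁ sin φ₂ + cos φ₁ cos φ₂ cos Δλ, the central angle is δ ≈ 0.381 rad (21.8°). The total great-circle distance is δ·R ≈ 0.381 × 3440 ≈ 1310 nmi, so the target fraction is f = 690/1310 ≈ 0.527.
Interpolate at f ≈ 0.527 with slerp weights a = sin((1−f)δ)/sin δ ≈ 0.482, b = sin(fδ)/sin δ ≈ 0.536.
p = a·p₁ + b·p₂ ≈ (0.047, 0.381, 0.923); φ = arcsin(p_z) ≈ 67.40°, λ = atan2(p_y, p_x) ≈ 82.95°.

≈ lat 67.4°N, lon 82.9°E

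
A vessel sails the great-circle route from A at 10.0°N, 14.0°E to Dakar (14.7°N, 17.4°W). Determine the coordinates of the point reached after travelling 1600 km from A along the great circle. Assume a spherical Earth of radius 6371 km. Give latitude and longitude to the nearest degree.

From cos δ = sin φ₁ sin φ₂ + cos φ₁ cos φ₂ cos Δλ, the central angle is δ ≈ 0.541 rad (31.0°). The total great-circle distance is δ·R ≈ 0.541 × 6371 ≈ 3447 km, so the target fraction is f = 1600/3447 ≈ 0.464.
Interpolate at f ≈ 0.464 with slerp weights a = sin((1−f)δ)/sin δ ≈ 0.555, b = sin(fδ)/sin δ ≈ 0.482.
p = a·p₁ + b·p₂ ≈ (0.976, -0.007, 0.219); φ = arcsin(p_z) ≈ 12.64°, λ = atan2(p_y, p_x) ≈ -0.43°.

≈ 13°N, 0°E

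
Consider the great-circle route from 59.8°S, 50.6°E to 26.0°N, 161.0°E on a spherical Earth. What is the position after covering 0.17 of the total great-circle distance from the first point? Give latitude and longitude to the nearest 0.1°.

≈ 54.9°S, 88.7°E

Convert each endpoint to a unit vector on the sphere (x = cos φ cos λ, y = cos φ sin λ, z = sin φ).
The central angle between the endpoints is δ = arccos(p₁·p₂) ≈ 2.137 rad (122.4°).
Interpolate at f = 0.17 with slerp weights a = sin((1−f)δ)/sin δ ≈ 1.161, b = sin(fδ)/sin δ ≈ 0.421.
p = a·p₁ + b·p₂ ≈ (0.013, 0.574, -0.819); φ = arcsin(p_z) ≈ -54.94°, λ = atan2(p_y, p_x) ≈ 88.73°.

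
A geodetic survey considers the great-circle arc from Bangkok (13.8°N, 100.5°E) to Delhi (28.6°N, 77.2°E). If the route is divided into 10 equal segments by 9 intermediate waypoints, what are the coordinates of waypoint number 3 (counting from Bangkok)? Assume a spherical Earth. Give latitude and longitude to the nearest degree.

≈ 19°N, 94°E

Write both endpoints as unit vectors p₁, p₂ with components (cos φ cos λ, cos φ sin λ, sin φ).
The central angle between the endpoints is δ = arccos(p₁·p₂) ≈ 0.457 rad (26.2°).
Interpolate at f = 3/10 with slerp weights a = sin((1−f)δ)/sin δ ≈ 0.713, b = sin(fδ)/sin δ ≈ 0.310.
p = a·p₁ + b·p₂ ≈ (-0.066, 0.946, 0.318); φ = arcsin(p_z) ≈ 18.56°, λ = atan2(p_y, p_x) ≈ 93.98°.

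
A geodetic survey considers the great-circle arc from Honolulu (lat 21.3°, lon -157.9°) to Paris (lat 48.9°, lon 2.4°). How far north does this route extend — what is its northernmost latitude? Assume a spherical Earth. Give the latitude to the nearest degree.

≈ 77°

The great circle lies in the plane with unit normal n̂ = (p₁ × p₂)/|p₁ × p₂|.
Here n̂_z ≈ +0.217; the vertex latitude is φ_max = arccos|n̂_z| ≈ 77.5°.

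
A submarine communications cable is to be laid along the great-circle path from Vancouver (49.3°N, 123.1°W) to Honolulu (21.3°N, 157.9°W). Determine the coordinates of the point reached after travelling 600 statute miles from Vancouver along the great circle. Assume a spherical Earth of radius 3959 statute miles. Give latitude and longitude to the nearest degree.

≈ 44°N, 133°W

From cos δ = sin φ₁ sin φ₂ + cos φ₁ cos φ₂ cos Δλ, the central angle is δ ≈ 0.685 rad (39.3°). The total great-circle distance is δ·R ≈ 0.685 × 3959 ≈ 2713 mi, so the target fraction is f = 600/2713 ≈ 0.221.
Interpolate at f ≈ 0.221 with slerp weights a = sin((1−f)δ)/sin δ ≈ 0.804, b = sin(fδ)/sin δ ≈ 0.239.
p = a·p₁ + b·p₂ ≈ (-0.492, -0.523, 0.696); φ = arcsin(p_z) ≈ 44.11°, λ = atan2(p_y, p_x) ≈ -133.28°.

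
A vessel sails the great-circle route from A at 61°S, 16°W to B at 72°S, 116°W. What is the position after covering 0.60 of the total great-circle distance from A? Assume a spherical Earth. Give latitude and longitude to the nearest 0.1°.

Write both endpoints as unit vectors p₁, p₂ with components (cos φ cos λ, cos φ sin λ, sin φ).
The central angle between the endpoints is δ = arccos(p₁·p₂) ≈ 0.634 rad (36.3°).
Interpolate at f = 0.60 with slerp weights a = sin((1−f)δ)/sin δ ≈ 0.424, b = sin(fδ)/sin δ ≈ 0.627.
p = a·p₁ + b·p₂ ≈ (0.112, -0.231, -0.967); φ = arcsin(p_z) ≈ -75.13°, λ = atan2(p_y, p_x) ≈ -64.01°.

≈ 75.1°S, 64.0°W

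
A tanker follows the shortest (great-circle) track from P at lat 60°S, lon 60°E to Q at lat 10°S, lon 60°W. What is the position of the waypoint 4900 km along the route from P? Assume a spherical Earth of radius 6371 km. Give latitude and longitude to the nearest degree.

Write both endpoints as unit vectors p₁, p₂ with components (cos φ cos λ, cos φ sin λ, sin φ).
The central angle between the endpoints is δ = arccos(p₁·p₂) ≈ 1.667 rad (95.5°). The total great-circle distance is δ·R ≈ 1.667 × 6371 ≈ 10619 km, so the target fraction is f = 4900/10619 ≈ 0.461.
Interpolate at f ≈ 0.461 with slerp weights a = sin((1−f)δ)/sin δ ≈ 0.785, b = sin(fδ)/sin δ ≈ 0.699.
p = a·p₁ + b·p₂ ≈ (0.540, -0.256, -0.802); φ = arcsin(p_z) ≈ -53.28°, λ = atan2(p_y, p_x) ≈ -25.33°.

≈ lat 53°S, lon 25°W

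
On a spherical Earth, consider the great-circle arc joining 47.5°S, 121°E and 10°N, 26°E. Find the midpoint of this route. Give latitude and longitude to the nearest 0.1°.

The haversine formula gives a central angle δ ≈ 1.758 rad (100.7°) between the endpoints.
Interpolate at f = 1/2 with slerp weights a = sin((1−f)δ)/sin δ ≈ 0.784, b = sin(fδ)/sin δ ≈ 0.784.
p = a·p₁ + b·p₂ ≈ (0.421, 0.792, -0.442); φ = arcsin(p_z) ≈ -26.22°, λ = atan2(p_y, p_x) ≈ 62.01°.

≈ 26.2°S, 62.0°E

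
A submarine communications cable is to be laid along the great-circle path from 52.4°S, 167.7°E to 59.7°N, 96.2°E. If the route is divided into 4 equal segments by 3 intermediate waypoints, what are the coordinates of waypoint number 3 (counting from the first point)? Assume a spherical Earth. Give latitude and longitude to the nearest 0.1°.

≈ 33.5°N, 122.8°E

Convert each endpoint to a unit vector on the sphere (x = cos φ cos λ, y = cos φ sin λ, z = sin φ).
The central angle between the endpoints is δ = arccos(p₁·p₂) ≈ 2.197 rad (125.9°).
Interpolate at f = 3/4 with slerp weights a = sin((1−f)δ)/sin δ ≈ 0.645, b = sin(fδ)/sin δ ≈ 1.231.
p = a·p₁ + b·p₂ ≈ (-0.451, 0.701, 0.552); φ = arcsin(p_z) ≈ 33.50°, λ = atan2(p_y, p_x) ≈ 122.77°.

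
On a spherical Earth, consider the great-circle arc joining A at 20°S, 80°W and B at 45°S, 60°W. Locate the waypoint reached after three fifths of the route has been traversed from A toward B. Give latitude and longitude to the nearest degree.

≈ 35°S, 69°W

Write both endpoints as unit vectors p₁, p₂ with components (cos φ cos λ, cos φ sin λ, sin φ).
The central angle between the endpoints is δ = arccos(p₁·p₂) ≈ 0.523 rad (30.0°).
Interpolate at f = 3/5 with slerp weights a = sin((1−f)δ)/sin δ ≈ 0.416, b = sin(fδ)/sin δ ≈ 0.618.
p = a·p₁ + b·p₂ ≈ (0.286, -0.763, -0.579); φ = arcsin(p_z) ≈ -35.39°, λ = atan2(p_y, p_x) ≈ -69.44°.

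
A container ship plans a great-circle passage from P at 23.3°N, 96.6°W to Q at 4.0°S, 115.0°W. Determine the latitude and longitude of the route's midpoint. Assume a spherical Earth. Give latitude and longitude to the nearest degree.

Write both endpoints as unit vectors p₁, p₂ with components (cos φ cos λ, cos φ sin λ, sin φ).
The central angle between the endpoints is δ = arccos(p₁·p₂) ≈ 0.570 rad (32.7°).
Interpolate at f = 1/2 with slerp weights a = sin((1−f)δ)/sin δ ≈ 0.521, b = sin(fδ)/sin δ ≈ 0.521.
p = a·p₁ + b·p₂ ≈ (-0.275, -0.946, 0.170); φ = arcsin(p_z) ≈ 9.77°, λ = atan2(p_y, p_x) ≈ -106.18°.

≈ 10°N, 106°W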